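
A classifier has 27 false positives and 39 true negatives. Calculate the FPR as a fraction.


FPR = FP / (FP + TN) = 27 / 66 = 9/22.

9/22


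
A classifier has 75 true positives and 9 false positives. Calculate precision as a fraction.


Precision = TP / (TP + FP) = 75 / 84 = 25/28.

25/28


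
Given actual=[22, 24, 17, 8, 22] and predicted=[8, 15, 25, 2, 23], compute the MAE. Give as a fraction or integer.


MAE = (1/5) * (|22-8|=14 + |24-15|=9 + |17-25|=8 + |8-2|=6 + |22-23|=1). Sum = 38. MAE = 38/5.

38/5


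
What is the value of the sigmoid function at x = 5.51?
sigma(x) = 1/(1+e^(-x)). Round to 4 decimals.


sigma(5.51) = 1/(1+e^(-5.51)) = 1/(1+0.004046) = 1/1.004046 = 0.9960.

0.9960


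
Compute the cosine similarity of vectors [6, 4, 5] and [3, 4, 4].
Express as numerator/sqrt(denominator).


dot = 54. |a|^2 = 77, |b|^2 = 41. cos = 54/sqrt(3157).

54/sqrt(3157)


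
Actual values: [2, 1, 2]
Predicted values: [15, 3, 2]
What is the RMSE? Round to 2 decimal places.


MSE = 57.6667. RMSE = sqrt(57.6667) = 7.59.

7.59


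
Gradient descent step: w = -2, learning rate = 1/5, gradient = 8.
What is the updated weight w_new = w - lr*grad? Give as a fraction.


w_new = -2 - 1/5 * 8 = -2 - 8/5 = -18/5.

-18/5


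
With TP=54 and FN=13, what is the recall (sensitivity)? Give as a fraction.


Recall = TP / (TP + FN) = 54 / 67 = 54/67.

54/67


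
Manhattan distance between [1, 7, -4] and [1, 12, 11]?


d = sum of absolute differences: |1-1|=0 + |7-12|=5 + |-4-11|=15 = 20.

20


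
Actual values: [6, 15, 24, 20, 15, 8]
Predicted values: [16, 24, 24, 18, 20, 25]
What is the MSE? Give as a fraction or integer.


MSE = (1/6) * ((6-16)^2=100 + (15-24)^2=81 + (24-24)^2=0 + (20-18)^2=4 + (15-20)^2=25 + (8-25)^2=289). Sum = 499. MSE = 499/6.

499/6


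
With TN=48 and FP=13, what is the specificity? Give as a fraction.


Specificity = TN / (TN + FP) = 48 / 61 = 48/61.

48/61


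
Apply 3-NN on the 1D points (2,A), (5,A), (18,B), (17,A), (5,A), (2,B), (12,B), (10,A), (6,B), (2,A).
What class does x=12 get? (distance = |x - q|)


Distances: |2-12|=10, |5-12|=7, |18-12|=6, |17-12|=5, |5-12|=7, |2-12|=10, |12-12|=0, |10-12|=2, |6-12|=6, |2-12|=10. 3 nearest: (12,B), (10,A), (17,A). Counts: {'B': 1, 'A': 2}. Majority class: A.

A


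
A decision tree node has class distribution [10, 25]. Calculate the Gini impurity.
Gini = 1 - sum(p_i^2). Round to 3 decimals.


Total = 35. Proportions: 10/35, 25/35. sum(p_i^2) = 0.5918. Gini = 1 - 0.5918 = 0.4082, which rounds to 0.408.

0.408


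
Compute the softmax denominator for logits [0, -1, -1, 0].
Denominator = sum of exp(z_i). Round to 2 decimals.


Denom = e^0=1.0000 + e^-1=0.3679 + e^-1=0.3679 + e^0=1.0000. Sum = 2.7358, which rounds to 2.74.

2.74


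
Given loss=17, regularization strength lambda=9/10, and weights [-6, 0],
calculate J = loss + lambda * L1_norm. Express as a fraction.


L1 norm = sum(|w|) = 6. J = 17 + 9/10 * 6 = 112/5.

112/5


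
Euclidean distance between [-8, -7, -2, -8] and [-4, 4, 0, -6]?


d = sqrt(sum of squared differences). (-8--4)^2=16, (-7-4)^2=121, (-2-0)^2=4, (-8--6)^2=4. Sum = 145.

sqrt(145)


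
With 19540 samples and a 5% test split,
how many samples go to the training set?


Test set = 19540 * 5% = 977. Training set = 19540 - 977 = 18563.

18563


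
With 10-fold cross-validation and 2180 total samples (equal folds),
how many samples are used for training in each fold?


Each validation fold has 2180/10 = 218 samples. Training set = 2180 - 218 = 1962.

1962


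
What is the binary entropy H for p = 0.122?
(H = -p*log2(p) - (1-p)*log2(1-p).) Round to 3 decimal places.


H = -0.122*log2(0.122) - 0.878*log2(0.878) = 0.535.

0.535


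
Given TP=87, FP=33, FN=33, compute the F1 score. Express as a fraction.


Precision = 87/120 = 29/40. Recall = 87/120 = 29/40. F1 = 2*P*R/(P+R) = 29/40.

29/40


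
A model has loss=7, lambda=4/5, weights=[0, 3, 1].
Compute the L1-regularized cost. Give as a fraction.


L1 norm = sum(|w|) = 4. J = 7 + 4/5 * 4 = 51/5.

51/5


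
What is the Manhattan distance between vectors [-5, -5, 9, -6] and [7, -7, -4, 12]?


d = sum of absolute differences: |-5-7|=12 + |-5--7|=2 + |9--4|=13 + |-6-12|=18 = 45.

45


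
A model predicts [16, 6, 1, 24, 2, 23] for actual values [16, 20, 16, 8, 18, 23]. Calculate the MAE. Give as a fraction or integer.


MAE = (1/6) * (|16-16|=0 + |20-6|=14 + |16-1|=15 + |8-24|=16 + |18-2|=16 + |23-23|=0). Sum = 61. MAE = 61/6.

61/6


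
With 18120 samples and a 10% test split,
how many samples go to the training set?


Test set = 18120 * 10% = 1812. Training set = 18120 - 1812 = 16308.

16308


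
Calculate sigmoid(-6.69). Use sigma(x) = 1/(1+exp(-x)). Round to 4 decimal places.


sigma(-6.69) = 1/(1+e^(6.69)) = 1/(1+804.322252) = 1/805.322252 = 0.0012.

0.0012


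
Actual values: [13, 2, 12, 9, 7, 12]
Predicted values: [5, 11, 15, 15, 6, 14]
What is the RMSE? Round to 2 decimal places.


MSE = 32.5000. RMSE = sqrt(32.5000) = 5.70.

5.70


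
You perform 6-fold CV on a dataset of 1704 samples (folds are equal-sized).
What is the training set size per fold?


Each validation fold has 1704/6 = 284 samples. Training set = 1704 - 284 = 1420.

1420


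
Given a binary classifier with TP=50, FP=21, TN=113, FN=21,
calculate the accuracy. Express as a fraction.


Accuracy = (TP + TN) / (TP + TN + FP + FN) = (50 + 113) / 205 = 163/205.

163/205


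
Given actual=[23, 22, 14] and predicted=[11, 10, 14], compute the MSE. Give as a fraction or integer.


MSE = (1/3) * ((23-11)^2=144 + (22-10)^2=144 + (14-14)^2=0). Sum = 288. MSE = 96.

96


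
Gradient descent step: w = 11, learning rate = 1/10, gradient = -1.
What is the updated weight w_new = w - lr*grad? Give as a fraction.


w_new = 11 - 1/10 * -1 = 11 - -1/10 = 111/10.

111/10


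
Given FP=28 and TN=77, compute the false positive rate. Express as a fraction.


FPR = FP / (FP + TN) = 28 / 105 = 4/15.

4/15


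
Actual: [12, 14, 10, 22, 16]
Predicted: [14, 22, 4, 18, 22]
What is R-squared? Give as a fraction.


Mean(y) = 74/5. SS_res = 156. SS_tot = 424/5. R^2 = 1 - 156/(424/5) = -89/106.

-89/106


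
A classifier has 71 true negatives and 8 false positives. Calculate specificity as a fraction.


Specificity = TN / (TN + FP) = 71 / 79 = 71/79.

71/79


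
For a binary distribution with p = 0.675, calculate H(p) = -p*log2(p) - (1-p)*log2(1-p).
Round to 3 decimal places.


H = -0.675*log2(0.675) - 0.325*log2(0.325) = 0.910.

0.910


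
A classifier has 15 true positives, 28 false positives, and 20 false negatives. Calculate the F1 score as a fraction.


Precision = 15/43 = 15/43. Recall = 15/35 = 3/7. F1 = 2*P*R/(P+R) = 5/13.

5/13


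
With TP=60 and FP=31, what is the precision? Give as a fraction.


Precision = TP / (TP + FP) = 60 / 91 = 60/91.

60/91


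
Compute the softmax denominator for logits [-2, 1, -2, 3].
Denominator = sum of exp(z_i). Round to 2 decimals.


Denom = e^-2=0.1353 + e^1=2.7183 + e^-2=0.1353 + e^3=20.0855. Sum = 23.0744, which rounds to 23.07.

23.07


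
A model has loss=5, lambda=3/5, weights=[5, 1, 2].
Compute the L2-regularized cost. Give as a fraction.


L2 sq norm = sum(w^2) = 30. J = 5 + 3/5 * 30 = 23.

23


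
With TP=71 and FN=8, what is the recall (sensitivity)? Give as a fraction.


Recall = TP / (TP + FN) = 71 / 79 = 71/79.

71/79


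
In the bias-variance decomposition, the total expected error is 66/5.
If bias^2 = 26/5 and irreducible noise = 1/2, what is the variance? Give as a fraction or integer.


Total error = bias^2 + variance + irreducible noise. So variance = 66/5 - 26/5 - 1/2 = 15/2.

15/2


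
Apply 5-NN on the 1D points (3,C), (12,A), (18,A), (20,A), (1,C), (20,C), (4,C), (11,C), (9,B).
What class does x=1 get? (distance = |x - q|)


Distances: |3-1|=2, |12-1|=11, |18-1|=17, |20-1|=19, |1-1|=0, |20-1|=19, |4-1|=3, |11-1|=10, |9-1|=8. 5 nearest: (1,C), (3,C), (4,C), (9,B), (11,C). Counts: {'C': 4, 'B': 1}. Majority class: C.

C


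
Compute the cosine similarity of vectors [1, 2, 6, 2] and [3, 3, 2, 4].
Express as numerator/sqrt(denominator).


dot = 29. |a|^2 = 45, |b|^2 = 38. cos = 29/sqrt(1710).

29/sqrt(1710)


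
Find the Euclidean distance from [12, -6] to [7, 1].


d = sqrt(sum of squared differences). (12-7)^2=25, (-6-1)^2=49. Sum = 74.

sqrt(74)


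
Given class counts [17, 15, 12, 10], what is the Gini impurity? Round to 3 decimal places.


Total = 54. Proportions: 17/54, 15/54, 12/54, 10/54. sum(p_i^2) = 0.2599. Gini = 1 - 0.2599 = 0.7401, which rounds to 0.740.

0.740


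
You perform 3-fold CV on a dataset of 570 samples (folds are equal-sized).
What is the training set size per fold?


Each validation fold has 570/3 = 190 samples. Training set = 570 - 190 = 380.

380


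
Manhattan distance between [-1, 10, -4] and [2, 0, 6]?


d = sum of absolute differences: |-1-2|=3 + |10-0|=10 + |-4-6|=10 = 23.

23


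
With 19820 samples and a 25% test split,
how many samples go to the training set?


Test set = 19820 * 25% = 4955. Training set = 19820 - 4955 = 14865.

14865


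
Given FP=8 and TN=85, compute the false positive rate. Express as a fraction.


FPR = FP / (FP + TN) = 8 / 93 = 8/93.

8/93


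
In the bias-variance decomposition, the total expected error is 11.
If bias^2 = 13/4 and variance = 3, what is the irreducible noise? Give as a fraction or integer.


Total error = bias^2 + variance + irreducible noise. So irreducible noise = 11 - 13/4 - 3 = 19/4.

19/4


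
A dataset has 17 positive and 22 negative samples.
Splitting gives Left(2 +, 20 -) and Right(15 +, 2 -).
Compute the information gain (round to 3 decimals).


H(parent) = 0.9881. H(left) = 0.4395, H(right) = 0.5226. Weighted = (22/39)*0.4395 + (17/39)*0.5226 = 0.4757. IG = 0.9881 - 0.4757 = 0.5124, which rounds to 0.512.

0.512


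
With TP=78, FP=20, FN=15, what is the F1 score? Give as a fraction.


Precision = 78/98 = 39/49. Recall = 78/93 = 26/31. F1 = 2*P*R/(P+R) = 156/191.

156/191


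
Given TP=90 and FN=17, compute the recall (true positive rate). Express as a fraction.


Recall = TP / (TP + FN) = 90 / 107 = 90/107.

90/107


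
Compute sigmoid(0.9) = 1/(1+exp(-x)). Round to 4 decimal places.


sigma(0.9) = 1/(1+e^(-0.9)) = 1/(1+0.406570) = 1/1.406570 = 0.7109.

0.7109


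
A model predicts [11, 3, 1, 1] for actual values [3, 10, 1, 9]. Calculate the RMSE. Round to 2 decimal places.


MSE = 44.2500. RMSE = sqrt(44.2500) = 6.65.

6.65


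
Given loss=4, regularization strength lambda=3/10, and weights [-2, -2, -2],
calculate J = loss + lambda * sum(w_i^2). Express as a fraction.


L2 sq norm = sum(w^2) = 12. J = 4 + 3/10 * 12 = 38/5.

38/5


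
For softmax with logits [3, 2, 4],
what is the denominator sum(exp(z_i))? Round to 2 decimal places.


Denom = e^3=20.0855 + e^2=7.3891 + e^4=54.5982. Sum = 82.0728, which rounds to 82.07.

82.07


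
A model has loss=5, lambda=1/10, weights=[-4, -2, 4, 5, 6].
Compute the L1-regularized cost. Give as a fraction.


L1 norm = sum(|w|) = 21. J = 5 + 1/10 * 21 = 71/10.

71/10


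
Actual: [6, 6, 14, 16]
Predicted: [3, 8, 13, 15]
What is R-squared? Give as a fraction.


Mean(y) = 21/2. SS_res = 15. SS_tot = 83. R^2 = 1 - 15/(83) = 68/83.

68/83


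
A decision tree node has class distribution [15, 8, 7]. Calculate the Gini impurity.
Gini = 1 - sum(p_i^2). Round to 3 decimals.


Total = 30. Proportions: 15/30, 8/30, 7/30. sum(p_i^2) = 0.3756. Gini = 1 - 0.3756 = 0.6244, which rounds to 0.624.

0.624


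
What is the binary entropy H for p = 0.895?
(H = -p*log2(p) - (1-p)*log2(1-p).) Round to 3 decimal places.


H = -0.895*log2(0.895) - 0.105*log2(0.105) = 0.485.

0.485


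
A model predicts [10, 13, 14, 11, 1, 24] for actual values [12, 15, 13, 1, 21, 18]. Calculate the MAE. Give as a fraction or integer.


MAE = (1/6) * (|12-10|=2 + |15-13|=2 + |13-14|=1 + |1-11|=10 + |21-1|=20 + |18-24|=6). Sum = 41. MAE = 41/6.

41/6


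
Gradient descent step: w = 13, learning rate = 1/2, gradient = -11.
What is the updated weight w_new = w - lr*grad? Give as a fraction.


w_new = 13 - 1/2 * -11 = 13 - -11/2 = 37/2.

37/2


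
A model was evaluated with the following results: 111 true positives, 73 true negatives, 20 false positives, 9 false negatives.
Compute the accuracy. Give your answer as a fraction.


Accuracy = (TP + TN) / (TP + TN + FP + FN) = (111 + 73) / 213 = 184/213.

184/213


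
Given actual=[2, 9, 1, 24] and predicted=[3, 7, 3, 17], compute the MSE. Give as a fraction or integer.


MSE = (1/4) * ((2-3)^2=1 + (9-7)^2=4 + (1-3)^2=4 + (24-17)^2=49). Sum = 58. MSE = 29/2.

29/2


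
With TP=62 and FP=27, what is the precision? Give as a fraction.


Precision = TP / (TP + FP) = 62 / 89 = 62/89.

62/89


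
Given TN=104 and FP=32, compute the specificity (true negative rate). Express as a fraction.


Specificity = TN / (TN + FP) = 104 / 136 = 13/17.

13/17


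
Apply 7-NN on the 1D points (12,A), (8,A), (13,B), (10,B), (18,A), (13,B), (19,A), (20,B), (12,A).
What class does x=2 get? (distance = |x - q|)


Distances: |12-2|=10, |8-2|=6, |13-2|=11, |10-2|=8, |18-2|=16, |13-2|=11, |19-2|=17, |20-2|=18, |12-2|=10. 7 nearest: (8,A), (10,B), (12,A), (12,A), (13,B), (13,B), (18,A). Counts: {'A': 4, 'B': 3}. Majority class: A.

A


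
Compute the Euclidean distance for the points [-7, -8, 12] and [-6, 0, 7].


d = sqrt(sum of squared differences). (-7--6)^2=1, (-8-0)^2=64, (12-7)^2=25. Sum = 90.

sqrt(90)


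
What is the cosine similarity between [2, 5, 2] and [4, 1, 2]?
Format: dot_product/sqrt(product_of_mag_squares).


dot = 17. |a|^2 = 33, |b|^2 = 21. cos = 17/sqrt(693).

17/sqrt(693)


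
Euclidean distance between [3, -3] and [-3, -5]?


d = sqrt(sum of squared differences). (3--3)^2=36, (-3--5)^2=4. Sum = 40.

sqrt(40)


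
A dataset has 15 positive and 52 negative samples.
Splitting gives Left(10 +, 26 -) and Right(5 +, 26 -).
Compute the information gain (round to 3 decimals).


H(parent) = 0.7672. H(left) = 0.8524, H(right) = 0.6374. Weighted = (36/67)*0.8524 + (31/67)*0.6374 = 0.7529. IG = 0.7672 - 0.7529 = 0.0143, which rounds to 0.014.

0.014


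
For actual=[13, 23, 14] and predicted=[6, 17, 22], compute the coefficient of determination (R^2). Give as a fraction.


Mean(y) = 50/3. SS_res = 149. SS_tot = 182/3. R^2 = 1 - 149/(182/3) = -265/182.

-265/182


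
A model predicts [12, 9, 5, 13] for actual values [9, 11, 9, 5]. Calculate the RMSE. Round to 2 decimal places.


MSE = 23.2500. RMSE = sqrt(23.2500) = 4.82.

4.82


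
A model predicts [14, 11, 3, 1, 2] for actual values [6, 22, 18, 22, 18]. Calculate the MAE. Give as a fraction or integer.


MAE = (1/5) * (|6-14|=8 + |22-11|=11 + |18-3|=15 + |22-1|=21 + |18-2|=16). Sum = 71. MAE = 71/5.

71/5


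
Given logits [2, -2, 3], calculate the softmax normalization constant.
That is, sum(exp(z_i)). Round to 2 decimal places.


Denom = e^2=7.3891 + e^-2=0.1353 + e^3=20.0855. Sum = 27.6099, which rounds to 27.61.

27.61


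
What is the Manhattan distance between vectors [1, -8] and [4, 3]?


d = sum of absolute differences: |1-4|=3 + |-8-3|=11 = 14.

14


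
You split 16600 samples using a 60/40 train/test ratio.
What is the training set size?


Test set = 16600 * 40% = 6640. Training set = 16600 - 6640 = 9960.

9960


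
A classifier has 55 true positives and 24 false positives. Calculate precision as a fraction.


Precision = TP / (TP + FP) = 55 / 79 = 55/79.

55/79


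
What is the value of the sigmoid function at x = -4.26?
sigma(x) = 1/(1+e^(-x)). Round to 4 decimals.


sigma(-4.26) = 1/(1+e^(4.26)) = 1/(1+70.809983) = 1/71.809983 = 0.0139.

0.0139


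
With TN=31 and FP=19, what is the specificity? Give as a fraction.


Specificity = TN / (TN + FP) = 31 / 50 = 31/50.

31/50


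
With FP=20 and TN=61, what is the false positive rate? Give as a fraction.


FPR = FP / (FP + TN) = 20 / 81 = 20/81.

20/81


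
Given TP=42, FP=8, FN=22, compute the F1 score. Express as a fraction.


Precision = 42/50 = 21/25. Recall = 42/64 = 21/32. F1 = 2*P*R/(P+R) = 14/19.

14/19


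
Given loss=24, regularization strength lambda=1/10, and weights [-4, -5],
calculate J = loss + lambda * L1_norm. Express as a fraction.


L1 norm = sum(|w|) = 9. J = 24 + 1/10 * 9 = 249/10.

249/10


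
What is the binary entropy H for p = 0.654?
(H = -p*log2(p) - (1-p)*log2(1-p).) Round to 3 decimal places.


H = -0.654*log2(0.654) - 0.346*log2(0.346) = 0.930.

0.930


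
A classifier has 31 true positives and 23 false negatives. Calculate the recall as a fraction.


Recall = TP / (TP + FN) = 31 / 54 = 31/54.

31/54


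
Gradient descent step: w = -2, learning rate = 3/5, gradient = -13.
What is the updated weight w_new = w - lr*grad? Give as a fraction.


w_new = -2 - 3/5 * -13 = -2 - -39/5 = 29/5.

29/5


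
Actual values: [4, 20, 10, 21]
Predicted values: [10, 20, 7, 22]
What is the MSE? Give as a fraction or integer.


MSE = (1/4) * ((4-10)^2=36 + (20-20)^2=0 + (10-7)^2=9 + (21-22)^2=1). Sum = 46. MSE = 23/2.

23/2


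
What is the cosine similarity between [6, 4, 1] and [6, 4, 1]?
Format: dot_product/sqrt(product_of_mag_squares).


dot = 53. |a|^2 = 53, |b|^2 = 53. cos = 53/sqrt(2809).

53/sqrt(2809)


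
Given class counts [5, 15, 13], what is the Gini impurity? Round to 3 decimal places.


Total = 33. Proportions: 5/33, 15/33, 13/33. sum(p_i^2) = 0.3848. Gini = 1 - 0.3848 = 0.6152, which rounds to 0.615.

0.615


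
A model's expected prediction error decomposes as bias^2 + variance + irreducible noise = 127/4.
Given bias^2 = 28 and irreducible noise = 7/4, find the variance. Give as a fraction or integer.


Total error = bias^2 + variance + irreducible noise. So variance = 127/4 - 28 - 7/4 = 2.

2


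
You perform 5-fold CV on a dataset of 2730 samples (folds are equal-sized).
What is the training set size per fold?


Each validation fold has 2730/5 = 546 samples. Training set = 2730 - 546 = 2184.

2184


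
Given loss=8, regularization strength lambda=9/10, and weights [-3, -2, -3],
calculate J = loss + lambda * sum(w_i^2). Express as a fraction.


L2 sq norm = sum(w^2) = 22. J = 8 + 9/10 * 22 = 139/5.

139/5


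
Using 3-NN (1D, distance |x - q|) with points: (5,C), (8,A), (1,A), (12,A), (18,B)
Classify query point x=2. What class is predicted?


Distances: |5-2|=3, |8-2|=6, |1-2|=1, |12-2|=10, |18-2|=16. 3 nearest: (1,A), (5,C), (8,A). Counts: {'A': 2, 'C': 1}. Majority class: A.

A


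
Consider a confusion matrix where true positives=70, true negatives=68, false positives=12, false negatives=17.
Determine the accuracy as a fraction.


Accuracy = (TP + TN) / (TP + TN + FP + FN) = (70 + 68) / 167 = 138/167.

138/167


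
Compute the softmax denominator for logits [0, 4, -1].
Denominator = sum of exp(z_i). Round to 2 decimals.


Denom = e^0=1.0000 + e^4=54.5982 + e^-1=0.3679. Sum = 55.9661, which rounds to 55.97.

55.97


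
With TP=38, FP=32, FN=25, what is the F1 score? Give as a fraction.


Precision = 38/70 = 19/35. Recall = 38/63 = 38/63. F1 = 2*P*R/(P+R) = 4/7.

4/7


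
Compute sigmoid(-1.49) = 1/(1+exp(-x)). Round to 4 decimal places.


sigma(-1.49) = 1/(1+e^(1.49)) = 1/(1+4.437096) = 1/5.437096 = 0.1839.

0.1839


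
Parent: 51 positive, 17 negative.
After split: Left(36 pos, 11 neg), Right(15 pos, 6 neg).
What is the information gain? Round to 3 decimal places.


H(parent) = 0.8113. H(left) = 0.7850, H(right) = 0.8631. Weighted = (47/68)*0.7850 + (21/68)*0.8631 = 0.8091. IG = 0.8113 - 0.8091 = 0.0022, which rounds to 0.002.

0.002


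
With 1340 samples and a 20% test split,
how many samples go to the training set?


Test set = 1340 * 20% = 268. Training set = 1340 - 268 = 1072.

1072


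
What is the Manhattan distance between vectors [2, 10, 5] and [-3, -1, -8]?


d = sum of absolute differences: |2--3|=5 + |10--1|=11 + |5--8|=13 = 29.

29


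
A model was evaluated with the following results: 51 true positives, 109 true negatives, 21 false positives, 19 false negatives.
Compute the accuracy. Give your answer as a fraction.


Accuracy = (TP + TN) / (TP + TN + FP + FN) = (51 + 109) / 200 = 4/5.

4/5


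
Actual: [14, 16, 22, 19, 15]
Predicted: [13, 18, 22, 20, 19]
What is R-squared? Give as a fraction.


Mean(y) = 86/5. SS_res = 22. SS_tot = 214/5. R^2 = 1 - 22/(214/5) = 52/107.

52/107


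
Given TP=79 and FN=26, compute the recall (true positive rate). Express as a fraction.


Recall = TP / (TP + FN) = 79 / 105 = 79/105.

79/105


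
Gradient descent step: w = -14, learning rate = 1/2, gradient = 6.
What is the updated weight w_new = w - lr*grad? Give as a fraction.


w_new = -14 - 1/2 * 6 = -14 - 3 = -17.

-17


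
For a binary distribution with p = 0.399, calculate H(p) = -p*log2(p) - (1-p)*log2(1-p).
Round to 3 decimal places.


H = -0.399*log2(0.399) - 0.601*log2(0.601) = 0.970.

0.970


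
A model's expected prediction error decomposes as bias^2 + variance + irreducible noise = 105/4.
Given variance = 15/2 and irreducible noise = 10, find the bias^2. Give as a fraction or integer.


Total error = bias^2 + variance + irreducible noise. So bias^2 = 105/4 - 15/2 - 10 = 35/4.

35/4


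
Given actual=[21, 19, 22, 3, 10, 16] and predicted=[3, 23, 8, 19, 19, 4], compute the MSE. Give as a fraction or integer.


MSE = (1/6) * ((21-3)^2=324 + (19-23)^2=16 + (22-8)^2=196 + (3-19)^2=256 + (10-19)^2=81 + (16-4)^2=144). Sum = 1017. MSE = 339/2.

339/2


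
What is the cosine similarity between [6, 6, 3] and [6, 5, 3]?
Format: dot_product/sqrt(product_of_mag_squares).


dot = 75. |a|^2 = 81, |b|^2 = 70. cos = 75/sqrt(5670).

75/sqrt(5670)


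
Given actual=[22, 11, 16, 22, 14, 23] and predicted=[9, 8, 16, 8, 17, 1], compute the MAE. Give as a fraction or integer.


MAE = (1/6) * (|22-9|=13 + |11-8|=3 + |16-16|=0 + |22-8|=14 + |14-17|=3 + |23-1|=22). Sum = 55. MAE = 55/6.

55/6


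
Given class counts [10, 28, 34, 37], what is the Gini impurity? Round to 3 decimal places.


Total = 109. Proportions: 10/109, 28/109, 34/109, 37/109. sum(p_i^2) = 0.2869. Gini = 1 - 0.2869 = 0.7131, which rounds to 0.713.

0.713


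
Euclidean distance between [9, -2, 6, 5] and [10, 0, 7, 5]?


d = sqrt(sum of squared differences). (9-10)^2=1, (-2-0)^2=4, (6-7)^2=1, (5-5)^2=0. Sum = 6.

sqrt(6)


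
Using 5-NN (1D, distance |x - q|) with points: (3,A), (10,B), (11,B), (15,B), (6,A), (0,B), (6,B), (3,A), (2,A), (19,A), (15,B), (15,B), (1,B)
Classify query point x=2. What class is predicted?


Distances: |3-2|=1, |10-2|=8, |11-2|=9, |15-2|=13, |6-2|=4, |0-2|=2, |6-2|=4, |3-2|=1, |2-2|=0, |19-2|=17, |15-2|=13, |15-2|=13, |1-2|=1. 5 nearest: (2,A), (3,A), (3,A), (1,B), (0,B). Counts: {'A': 3, 'B': 2}. Majority class: A.

A


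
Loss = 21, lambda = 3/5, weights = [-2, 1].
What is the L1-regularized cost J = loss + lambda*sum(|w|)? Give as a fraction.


L1 norm = sum(|w|) = 3. J = 21 + 3/5 * 3 = 114/5.

114/5


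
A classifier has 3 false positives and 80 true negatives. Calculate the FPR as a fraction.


FPR = FP / (FP + TN) = 3 / 83 = 3/83.

3/83


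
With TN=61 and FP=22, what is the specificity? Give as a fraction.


Specificity = TN / (TN + FP) = 61 / 83 = 61/83.

61/83


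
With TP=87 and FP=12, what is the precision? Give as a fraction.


Precision = TP / (TP + FP) = 87 / 99 = 29/33.

29/33


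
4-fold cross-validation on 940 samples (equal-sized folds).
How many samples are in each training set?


Each validation fold has 940/4 = 235 samples. Training set = 940 - 235 = 705.

705


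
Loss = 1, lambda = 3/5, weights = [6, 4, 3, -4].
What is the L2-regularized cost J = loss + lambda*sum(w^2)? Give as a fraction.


L2 sq norm = sum(w^2) = 77. J = 1 + 3/5 * 77 = 236/5.

236/5


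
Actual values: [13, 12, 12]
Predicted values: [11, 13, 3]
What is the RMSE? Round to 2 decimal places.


MSE = 28.6667. RMSE = sqrt(28.6667) = 5.35.

5.35


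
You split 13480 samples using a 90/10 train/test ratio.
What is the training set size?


Test set = 13480 * 10% = 1348. Training set = 13480 - 1348 = 12132.

12132


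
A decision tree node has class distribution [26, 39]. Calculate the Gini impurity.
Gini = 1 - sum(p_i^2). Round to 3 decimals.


Total = 65. Proportions: 26/65, 39/65. sum(p_i^2) = 0.5200. Gini = 1 - 0.5200 = 0.4800, which rounds to 0.480.

0.480


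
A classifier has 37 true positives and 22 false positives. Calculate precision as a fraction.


Precision = TP / (TP + FP) = 37 / 59 = 37/59.

37/59


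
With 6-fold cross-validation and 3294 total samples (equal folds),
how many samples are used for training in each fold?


Each validation fold has 3294/6 = 549 samples. Training set = 3294 - 549 = 2745.

2745


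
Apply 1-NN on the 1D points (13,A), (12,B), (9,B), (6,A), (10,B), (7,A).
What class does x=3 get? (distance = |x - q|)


Distances: |13-3|=10, |12-3|=9, |9-3|=6, |6-3|=3, |10-3|=7, |7-3|=4. 1 nearest: (6,A). Counts: {'A': 1}. Majority class: A.

A


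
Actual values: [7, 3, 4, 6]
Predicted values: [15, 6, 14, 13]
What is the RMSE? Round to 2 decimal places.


MSE = 55.5000. RMSE = sqrt(55.5000) = 7.45.

7.45


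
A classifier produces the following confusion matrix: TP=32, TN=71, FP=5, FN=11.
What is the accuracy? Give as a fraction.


Accuracy = (TP + TN) / (TP + TN + FP + FN) = (32 + 71) / 119 = 103/119.

103/119


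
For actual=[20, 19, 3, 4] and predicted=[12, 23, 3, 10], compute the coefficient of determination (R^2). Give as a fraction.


Mean(y) = 23/2. SS_res = 116. SS_tot = 257. R^2 = 1 - 116/(257) = 141/257.

141/257


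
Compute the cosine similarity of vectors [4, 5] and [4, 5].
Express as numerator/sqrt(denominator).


dot = 41. |a|^2 = 41, |b|^2 = 41. cos = 41/sqrt(1681).

41/sqrt(1681)


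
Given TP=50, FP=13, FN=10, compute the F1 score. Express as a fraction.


Precision = 50/63 = 50/63. Recall = 50/60 = 5/6. F1 = 2*P*R/(P+R) = 100/123.

100/123


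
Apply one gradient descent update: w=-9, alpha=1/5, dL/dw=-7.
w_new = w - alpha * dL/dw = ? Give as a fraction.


w_new = -9 - 1/5 * -7 = -9 - -7/5 = -38/5.

-38/5


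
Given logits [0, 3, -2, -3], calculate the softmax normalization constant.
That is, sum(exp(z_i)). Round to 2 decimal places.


Denom = e^0=1.0000 + e^3=20.0855 + e^-2=0.1353 + e^-3=0.0498. Sum = 21.2706, which rounds to 21.27.

21.27


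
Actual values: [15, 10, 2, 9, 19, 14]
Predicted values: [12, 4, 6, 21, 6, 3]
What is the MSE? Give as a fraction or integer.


MSE = (1/6) * ((15-12)^2=9 + (10-4)^2=36 + (2-6)^2=16 + (9-21)^2=144 + (19-6)^2=169 + (14-3)^2=121). Sum = 495. MSE = 165/2.

165/2


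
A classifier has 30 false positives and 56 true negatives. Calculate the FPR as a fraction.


FPR = FP / (FP + TN) = 30 / 86 = 15/43.

15/43


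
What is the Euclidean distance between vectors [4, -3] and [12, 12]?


d = sqrt(sum of squared differences). (4-12)^2=64, (-3-12)^2=225. Sum = 289.

17


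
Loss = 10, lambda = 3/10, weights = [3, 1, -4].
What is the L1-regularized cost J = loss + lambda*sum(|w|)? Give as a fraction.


L1 norm = sum(|w|) = 8. J = 10 + 3/10 * 8 = 62/5.

62/5


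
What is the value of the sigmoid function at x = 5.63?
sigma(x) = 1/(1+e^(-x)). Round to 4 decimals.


sigma(5.63) = 1/(1+e^(-5.63)) = 1/(1+0.003589) = 1/1.003589 = 0.9964.

0.9964


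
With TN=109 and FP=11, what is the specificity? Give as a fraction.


Specificity = TN / (TN + FP) = 109 / 120 = 109/120.

109/120


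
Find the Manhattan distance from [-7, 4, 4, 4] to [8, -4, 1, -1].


d = sum of absolute differences: |-7-8|=15 + |4--4|=8 + |4-1|=3 + |4--1|=5 = 31.

31


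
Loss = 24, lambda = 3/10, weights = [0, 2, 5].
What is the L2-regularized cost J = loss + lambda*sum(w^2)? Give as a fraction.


L2 sq norm = sum(w^2) = 29. J = 24 + 3/10 * 29 = 327/10.

327/10


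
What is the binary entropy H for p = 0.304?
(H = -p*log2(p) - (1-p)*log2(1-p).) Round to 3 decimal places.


H = -0.304*log2(0.304) - 0.696*log2(0.696) = 0.886.

0.886


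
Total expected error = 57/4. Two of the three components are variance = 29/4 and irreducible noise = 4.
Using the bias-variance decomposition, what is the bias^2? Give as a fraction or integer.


Total error = bias^2 + variance + irreducible noise. So bias^2 = 57/4 - 29/4 - 4 = 3.

3


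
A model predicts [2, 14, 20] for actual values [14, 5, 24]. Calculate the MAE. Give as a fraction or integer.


MAE = (1/3) * (|14-2|=12 + |5-14|=9 + |24-20|=4). Sum = 25. MAE = 25/3.

25/3


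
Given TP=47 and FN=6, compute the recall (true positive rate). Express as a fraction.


Recall = TP / (TP + FN) = 47 / 53 = 47/53.

47/53


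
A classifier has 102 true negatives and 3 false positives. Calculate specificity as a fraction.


Specificity = TN / (TN + FP) = 102 / 105 = 34/35.

34/35


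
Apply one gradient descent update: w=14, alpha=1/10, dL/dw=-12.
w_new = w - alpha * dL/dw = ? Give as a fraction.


w_new = 14 - 1/10 * -12 = 14 - -6/5 = 76/5.

76/5


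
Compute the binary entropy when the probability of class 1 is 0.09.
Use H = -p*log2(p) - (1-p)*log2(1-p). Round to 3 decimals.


H = -0.09*log2(0.09) - 0.91*log2(0.91) = 0.436.

0.436


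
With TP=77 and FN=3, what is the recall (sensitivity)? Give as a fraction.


Recall = TP / (TP + FN) = 77 / 80 = 77/80.

77/80


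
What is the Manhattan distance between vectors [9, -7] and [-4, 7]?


d = sum of absolute differences: |9--4|=13 + |-7-7|=14 = 27.

27


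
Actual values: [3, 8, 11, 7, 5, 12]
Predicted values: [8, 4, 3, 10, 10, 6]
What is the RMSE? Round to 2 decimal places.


MSE = 29.1667. RMSE = sqrt(29.1667) = 5.40.

5.40


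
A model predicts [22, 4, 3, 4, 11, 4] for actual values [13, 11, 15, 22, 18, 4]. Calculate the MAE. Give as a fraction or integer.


MAE = (1/6) * (|13-22|=9 + |11-4|=7 + |15-3|=12 + |22-4|=18 + |18-11|=7 + |4-4|=0). Sum = 53. MAE = 53/6.

53/6


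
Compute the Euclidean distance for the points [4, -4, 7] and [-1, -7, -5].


d = sqrt(sum of squared differences). (4--1)^2=25, (-4--7)^2=9, (7--5)^2=144. Sum = 178.

sqrt(178)


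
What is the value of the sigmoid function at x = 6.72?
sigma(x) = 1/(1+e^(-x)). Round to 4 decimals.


sigma(6.72) = 1/(1+e^(-6.72)) = 1/(1+0.001207) = 1/1.001207 = 0.9988.

0.9988


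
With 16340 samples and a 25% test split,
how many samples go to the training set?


Test set = 16340 * 25% = 4085. Training set = 16340 - 4085 = 12255.

12255


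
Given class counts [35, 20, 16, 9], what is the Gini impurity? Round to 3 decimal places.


Total = 80. Proportions: 35/80, 20/80, 16/80, 9/80. sum(p_i^2) = 0.3066. Gini = 1 - 0.3066 = 0.6934, which rounds to 0.693.

0.693


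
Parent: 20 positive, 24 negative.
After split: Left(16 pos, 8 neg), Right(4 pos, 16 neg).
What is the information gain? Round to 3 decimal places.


H(parent) = 0.9940. H(left) = 0.9183, H(right) = 0.7219. Weighted = (24/44)*0.9183 + (20/44)*0.7219 = 0.8290. IG = 0.9940 - 0.8290 = 0.1650, which rounds to 0.165.

0.165


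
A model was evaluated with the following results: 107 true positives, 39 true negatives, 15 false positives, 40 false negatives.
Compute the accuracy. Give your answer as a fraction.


Accuracy = (TP + TN) / (TP + TN + FP + FN) = (107 + 39) / 201 = 146/201.

146/201


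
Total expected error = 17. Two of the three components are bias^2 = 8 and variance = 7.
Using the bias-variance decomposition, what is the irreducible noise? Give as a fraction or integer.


Total error = bias^2 + variance + irreducible noise. So irreducible noise = 17 - 8 - 7 = 2.

2


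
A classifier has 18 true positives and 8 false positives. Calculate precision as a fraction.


Precision = TP / (TP + FP) = 18 / 26 = 9/13.

9/13


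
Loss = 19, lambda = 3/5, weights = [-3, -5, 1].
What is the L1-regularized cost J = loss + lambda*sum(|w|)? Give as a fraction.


L1 norm = sum(|w|) = 9. J = 19 + 3/5 * 9 = 122/5.

122/5


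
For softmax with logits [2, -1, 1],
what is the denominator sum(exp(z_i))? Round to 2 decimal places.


Denom = e^2=7.3891 + e^-1=0.3679 + e^1=2.7183. Sum = 10.4753, which rounds to 10.48.

10.48


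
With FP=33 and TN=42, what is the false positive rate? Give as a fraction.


FPR = FP / (FP + TN) = 33 / 75 = 11/25.

11/25


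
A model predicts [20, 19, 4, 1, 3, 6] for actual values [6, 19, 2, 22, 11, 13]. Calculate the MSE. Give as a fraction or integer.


MSE = (1/6) * ((6-20)^2=196 + (19-19)^2=0 + (2-4)^2=4 + (22-1)^2=441 + (11-3)^2=64 + (13-6)^2=49). Sum = 754. MSE = 377/3.

377/3


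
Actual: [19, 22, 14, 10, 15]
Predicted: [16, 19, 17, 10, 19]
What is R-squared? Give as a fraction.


Mean(y) = 16. SS_res = 43. SS_tot = 86. R^2 = 1 - 43/(86) = 1/2.

1/2


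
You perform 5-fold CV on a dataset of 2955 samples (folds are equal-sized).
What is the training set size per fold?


Each validation fold has 2955/5 = 591 samples. Training set = 2955 - 591 = 2364.

2364


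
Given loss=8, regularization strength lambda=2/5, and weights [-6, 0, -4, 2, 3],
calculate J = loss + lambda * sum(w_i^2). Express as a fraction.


L2 sq norm = sum(w^2) = 65. J = 8 + 2/5 * 65 = 34.

34


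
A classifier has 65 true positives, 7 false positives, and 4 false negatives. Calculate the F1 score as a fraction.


Precision = 65/72 = 65/72. Recall = 65/69 = 65/69. F1 = 2*P*R/(P+R) = 130/141.

130/141


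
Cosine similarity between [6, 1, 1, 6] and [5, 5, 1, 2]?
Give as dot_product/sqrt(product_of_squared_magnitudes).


dot = 48. |a|^2 = 74, |b|^2 = 55. cos = 48/sqrt(4070).

48/sqrt(4070)


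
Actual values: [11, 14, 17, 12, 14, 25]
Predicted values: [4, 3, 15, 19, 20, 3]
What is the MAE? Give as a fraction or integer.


MAE = (1/6) * (|11-4|=7 + |14-3|=11 + |17-15|=2 + |12-19|=7 + |14-20|=6 + |25-3|=22). Sum = 55. MAE = 55/6.

55/6


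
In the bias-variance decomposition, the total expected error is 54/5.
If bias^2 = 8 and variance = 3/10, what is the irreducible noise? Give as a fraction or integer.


Total error = bias^2 + variance + irreducible noise. So irreducible noise = 54/5 - 8 - 3/10 = 5/2.

5/2


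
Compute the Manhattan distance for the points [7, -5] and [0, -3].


d = sum of absolute differences: |7-0|=7 + |-5--3|=2 = 9.

9


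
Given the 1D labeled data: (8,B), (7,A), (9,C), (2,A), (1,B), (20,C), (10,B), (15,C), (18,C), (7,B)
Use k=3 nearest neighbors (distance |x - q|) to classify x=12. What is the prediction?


Distances: |8-12|=4, |7-12|=5, |9-12|=3, |2-12|=10, |1-12|=11, |20-12|=8, |10-12|=2, |15-12|=3, |18-12|=6, |7-12|=5. 3 nearest: (10,B), (9,C), (15,C). Counts: {'B': 1, 'C': 2}. Majority class: C.

C


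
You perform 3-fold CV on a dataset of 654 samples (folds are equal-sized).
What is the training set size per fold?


Each validation fold has 654/3 = 218 samples. Training set = 654 - 218 = 436.

436


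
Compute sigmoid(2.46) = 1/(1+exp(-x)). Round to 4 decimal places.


sigma(2.46) = 1/(1+e^(-2.46)) = 1/(1+0.085435) = 1/1.085435 = 0.9213.

0.9213


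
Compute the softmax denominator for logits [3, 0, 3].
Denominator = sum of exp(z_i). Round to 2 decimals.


Denom = e^3=20.0855 + e^0=1.0000 + e^3=20.0855. Sum = 41.1710, which rounds to 41.17.

41.17


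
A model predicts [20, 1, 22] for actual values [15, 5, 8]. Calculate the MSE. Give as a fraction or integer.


MSE = (1/3) * ((15-20)^2=25 + (5-1)^2=16 + (8-22)^2=196). Sum = 237. MSE = 79.

79


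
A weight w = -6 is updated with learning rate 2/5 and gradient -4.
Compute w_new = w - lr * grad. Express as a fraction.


w_new = -6 - 2/5 * -4 = -6 - -8/5 = -22/5.

-22/5


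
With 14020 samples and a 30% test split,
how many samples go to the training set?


Test set = 14020 * 30% = 4206. Training set = 14020 - 4206 = 9814.

9814


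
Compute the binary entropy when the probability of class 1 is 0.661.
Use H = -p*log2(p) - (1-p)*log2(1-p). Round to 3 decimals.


H = -0.661*log2(0.661) - 0.339*log2(0.339) = 0.924.

0.924


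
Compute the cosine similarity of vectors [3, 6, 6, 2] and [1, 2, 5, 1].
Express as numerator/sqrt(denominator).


dot = 47. |a|^2 = 85, |b|^2 = 31. cos = 47/sqrt(2635).

47/sqrt(2635)


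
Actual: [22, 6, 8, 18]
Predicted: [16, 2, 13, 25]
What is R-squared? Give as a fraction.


Mean(y) = 27/2. SS_res = 126. SS_tot = 179. R^2 = 1 - 126/(179) = 53/179.

53/179


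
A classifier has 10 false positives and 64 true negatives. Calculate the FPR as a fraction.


FPR = FP / (FP + TN) = 10 / 74 = 5/37.

5/37


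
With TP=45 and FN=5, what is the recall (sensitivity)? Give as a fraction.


Recall = TP / (TP + FN) = 45 / 50 = 9/10.

9/10


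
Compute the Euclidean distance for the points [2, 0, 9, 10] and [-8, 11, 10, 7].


d = sqrt(sum of squared differences). (2--8)^2=100, (0-11)^2=121, (9-10)^2=1, (10-7)^2=9. Sum = 231.

sqrt(231)


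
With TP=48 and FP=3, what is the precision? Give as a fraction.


Precision = TP / (TP + FP) = 48 / 51 = 16/17.

16/17


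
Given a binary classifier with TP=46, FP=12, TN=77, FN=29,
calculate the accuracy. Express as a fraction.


Accuracy = (TP + TN) / (TP + TN + FP + FN) = (46 + 77) / 164 = 3/4.

3/4


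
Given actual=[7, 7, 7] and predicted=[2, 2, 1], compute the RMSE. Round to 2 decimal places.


MSE = 28.6667. RMSE = sqrt(28.6667) = 5.35.

5.35


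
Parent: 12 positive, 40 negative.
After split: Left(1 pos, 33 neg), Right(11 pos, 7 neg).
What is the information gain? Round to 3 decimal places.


H(parent) = 0.7793. H(left) = 0.1914, H(right) = 0.9641. Weighted = (34/52)*0.1914 + (18/52)*0.9641 = 0.4589. IG = 0.7793 - 0.4589 = 0.3204, which rounds to 0.320.

0.320


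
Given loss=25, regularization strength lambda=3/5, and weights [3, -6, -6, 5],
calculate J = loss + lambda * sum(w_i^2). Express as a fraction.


L2 sq norm = sum(w^2) = 106. J = 25 + 3/5 * 106 = 443/5.

443/5


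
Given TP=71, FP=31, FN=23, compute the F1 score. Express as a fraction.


Precision = 71/102 = 71/102. Recall = 71/94 = 71/94. F1 = 2*P*R/(P+R) = 71/98.

71/98


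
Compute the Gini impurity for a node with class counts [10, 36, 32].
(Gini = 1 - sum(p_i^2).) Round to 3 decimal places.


Total = 78. Proportions: 10/78, 36/78, 32/78. sum(p_i^2) = 0.3978. Gini = 1 - 0.3978 = 0.6022, which rounds to 0.602.

0.602


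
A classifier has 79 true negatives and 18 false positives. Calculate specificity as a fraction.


Specificity = TN / (TN + FP) = 79 / 97 = 79/97.

79/97


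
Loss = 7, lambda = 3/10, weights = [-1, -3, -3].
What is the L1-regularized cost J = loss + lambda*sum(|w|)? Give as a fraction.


L1 norm = sum(|w|) = 7. J = 7 + 3/10 * 7 = 91/10.

91/10


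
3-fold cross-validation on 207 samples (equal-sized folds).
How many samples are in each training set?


Each validation fold has 207/3 = 69 samples. Training set = 207 - 69 = 138.

138


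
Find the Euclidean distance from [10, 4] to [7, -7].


d = sqrt(sum of squared differences). (10-7)^2=9, (4--7)^2=121. Sum = 130.

sqrt(130)


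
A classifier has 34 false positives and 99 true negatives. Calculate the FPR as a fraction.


FPR = FP / (FP + TN) = 34 / 133 = 34/133.

34/133


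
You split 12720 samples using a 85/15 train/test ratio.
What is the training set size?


Test set = 12720 * 15% = 1908. Training set = 12720 - 1908 = 10812.

10812
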